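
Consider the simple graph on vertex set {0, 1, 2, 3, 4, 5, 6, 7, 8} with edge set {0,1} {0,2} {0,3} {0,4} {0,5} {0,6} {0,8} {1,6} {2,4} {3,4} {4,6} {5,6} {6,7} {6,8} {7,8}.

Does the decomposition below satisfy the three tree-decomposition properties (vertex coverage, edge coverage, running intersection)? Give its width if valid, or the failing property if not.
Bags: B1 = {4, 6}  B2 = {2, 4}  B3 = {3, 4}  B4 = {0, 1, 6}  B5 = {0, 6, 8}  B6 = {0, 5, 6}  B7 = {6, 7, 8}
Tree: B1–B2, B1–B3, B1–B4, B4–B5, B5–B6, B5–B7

A tree decomposition must satisfy three properties: every vertex lies in some bag; for every edge, both endpoints lie together in some bag; and for every vertex, the bags containing it form a connected subtree. Here edge (0,4) lies in no bag, so the decomposition is invalid.

No — edge (0,4) lies in no bag.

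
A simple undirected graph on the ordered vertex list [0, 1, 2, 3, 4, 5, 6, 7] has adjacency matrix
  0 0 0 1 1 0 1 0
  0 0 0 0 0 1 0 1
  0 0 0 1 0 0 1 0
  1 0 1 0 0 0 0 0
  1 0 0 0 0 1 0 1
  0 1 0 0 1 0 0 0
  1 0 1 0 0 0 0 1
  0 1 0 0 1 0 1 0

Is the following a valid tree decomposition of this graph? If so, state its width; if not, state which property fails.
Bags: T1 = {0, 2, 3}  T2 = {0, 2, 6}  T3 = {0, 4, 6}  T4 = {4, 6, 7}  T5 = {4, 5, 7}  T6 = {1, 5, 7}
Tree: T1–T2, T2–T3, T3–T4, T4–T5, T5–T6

Yes; width 2.

Checking the three conditions: (i) the bags cover all of {0, 1, 2, 3, 4, 5, 6, 7}; (ii) for each edge, some bag contains both endpoints; (iii) the bags containing any fixed vertex form a subtree. All hold, so the decomposition is valid with width 3 − 1 = 2.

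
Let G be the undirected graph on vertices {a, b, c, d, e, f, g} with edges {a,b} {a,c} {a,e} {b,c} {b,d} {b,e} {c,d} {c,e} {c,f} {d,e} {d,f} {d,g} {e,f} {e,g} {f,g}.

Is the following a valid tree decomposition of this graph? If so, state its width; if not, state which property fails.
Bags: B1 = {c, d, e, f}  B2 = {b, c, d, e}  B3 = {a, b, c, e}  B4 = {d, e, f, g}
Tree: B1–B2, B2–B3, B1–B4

Yes; width 3.

Every vertex of G appears in some bag (union = {a, b, c, d, e, f, g}); every edge is covered by a bag; and for each vertex v the set of bags containing v is connected in the bag tree. The decomposition is therefore valid. The largest bag has 4 vertices, so the width is 3.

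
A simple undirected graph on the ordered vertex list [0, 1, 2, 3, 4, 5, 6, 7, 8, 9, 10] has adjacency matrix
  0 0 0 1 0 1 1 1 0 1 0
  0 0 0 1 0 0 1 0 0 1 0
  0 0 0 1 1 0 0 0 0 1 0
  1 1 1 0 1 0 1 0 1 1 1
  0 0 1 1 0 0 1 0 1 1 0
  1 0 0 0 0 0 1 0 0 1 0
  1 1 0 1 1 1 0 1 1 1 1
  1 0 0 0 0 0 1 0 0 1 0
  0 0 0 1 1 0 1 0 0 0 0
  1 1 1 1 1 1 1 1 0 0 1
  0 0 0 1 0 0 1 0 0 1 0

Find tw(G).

3

A width-3 tree decomposition is:
Bags: B1 = {0, 3, 6, 9}  B2 = {3, 4, 6, 9}  B3 = {0, 6, 7, 9}  B4 = {3, 6, 9, 10}  B5 = {3, 4, 6, 8}  B6 = {0, 5, 6, 9}  B7 = {2, 3, 4, 9}  B8 = {1, 3, 6, 9}
Tree: B1–B2, B1–B3, B2–B4, B2–B5, B3–B6, B2–B7, B4–B8
Every bag has size at most 4, so the width is 4 − 1 = 3 and tw(G) ≤ 3. For the lower bound, the 4 vertices {2, 3, 4, 9} are pairwise adjacent, and any tree decomposition puts a clique entirely inside one bag — forcing width ≥ 3. Hence tw(G) = 3 exactly.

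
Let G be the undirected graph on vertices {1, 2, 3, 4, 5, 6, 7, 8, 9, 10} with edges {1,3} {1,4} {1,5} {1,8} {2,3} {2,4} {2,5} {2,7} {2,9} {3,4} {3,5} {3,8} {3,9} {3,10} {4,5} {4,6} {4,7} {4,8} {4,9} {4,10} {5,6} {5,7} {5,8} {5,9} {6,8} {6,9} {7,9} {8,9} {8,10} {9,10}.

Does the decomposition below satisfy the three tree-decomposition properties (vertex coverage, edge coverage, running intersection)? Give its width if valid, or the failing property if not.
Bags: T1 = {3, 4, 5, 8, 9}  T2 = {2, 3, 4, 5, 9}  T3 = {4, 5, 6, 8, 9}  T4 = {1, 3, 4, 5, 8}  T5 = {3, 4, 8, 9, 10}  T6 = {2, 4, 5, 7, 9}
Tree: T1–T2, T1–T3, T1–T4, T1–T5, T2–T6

Vertex coverage: the bags together contain {1, 2, 3, 4, 5, 6, 7, 8, 9, 10}, the full vertex set. Edge coverage: each edge of G has both endpoints in at least one bag. Running intersection: for every vertex, the bags containing it form a connected subtree. All three properties hold, so this is a valid tree decomposition of width max|bag| − 1 = 4, and hence tw(G) ≤ 4.

Yes; width 4.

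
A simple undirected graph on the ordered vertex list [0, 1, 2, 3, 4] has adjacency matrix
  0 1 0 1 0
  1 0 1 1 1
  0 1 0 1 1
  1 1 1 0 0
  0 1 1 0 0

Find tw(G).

A width-2 tree decomposition is:
Bags: B1 = {1, 2, 3}  B2 = {0, 1, 3}  B3 = {1, 2, 4}
Tree: B1–B2, B1–B3
The largest bag has 3 vertices, giving width 2; this decomposition certifies tw(G) ≤ 2. Conversely, {0, 1, 3} is a clique of size 3, and the vertices of any clique must share a bag in every tree decomposition; so some bag has ≥ 3 vertices and tw(G) ≥ 2. Combining the bounds, tw(G) = 2.

2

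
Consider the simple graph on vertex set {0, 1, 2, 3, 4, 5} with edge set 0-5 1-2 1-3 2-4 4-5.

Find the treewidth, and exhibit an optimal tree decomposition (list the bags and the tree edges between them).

Treewidth 1.
One such decomposition:
Bags: B1 = {1, 3}  B2 = {1, 2}  B3 = {2, 4}  B4 = {4, 5}  B5 = {0, 5}
Tree: B1–B2, B2–B3, B3–B4, B4–B5

Every bag has size at most 2, so the width is 2 − 1 = 1 and tw(G) ≤ 1. Any graph with an edge has treewidth ≥ 1, and G has the edge 3–1. Hence tw(G) = 1 exactly.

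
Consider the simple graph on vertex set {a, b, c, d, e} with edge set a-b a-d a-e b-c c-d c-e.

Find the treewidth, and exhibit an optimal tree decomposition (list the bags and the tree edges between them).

The largest bag has 3 vertices, giving width 2; this decomposition certifies tw(G) ≤ 2. For the lower bound, G contains the cycle d–a–e–c–d, so G is not a forest; only forests have treewidth ≤ 1, hence tw(G) ≥ 2. The upper and lower bounds meet at 2, so that is the treewidth.

Treewidth 2.
Bags: B1 = {a, c, d}  B2 = {a, c, e}  B3 = {a, b, c}
Tree: B1–B2, B2–B3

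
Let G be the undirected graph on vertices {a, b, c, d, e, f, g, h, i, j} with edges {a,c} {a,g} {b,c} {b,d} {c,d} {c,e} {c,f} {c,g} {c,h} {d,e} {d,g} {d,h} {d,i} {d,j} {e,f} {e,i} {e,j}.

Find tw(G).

2

A width-2 tree decomposition is:
Bags: B1 = {c, d, e}  B2 = {c, d, g}  B3 = {c, e, f}  B4 = {a, c, g}  B5 = {c, d, h}  B6 = {d, e, j}  B7 = {b, c, d}  B8 = {d, e, i}
Tree: B1–B2, B1–B3, B2–B4, B2–B5, B1–B6, B1–B7, B1–B8
Every bag has size at most 3, so the width is 3 − 1 = 2 and tw(G) ≤ 2. For the lower bound, the 3 vertices {d, e, j} are pairwise adjacent, and any tree decomposition puts a clique entirely inside one bag — forcing width ≥ 2. Combining the bounds, tw(G) = 2.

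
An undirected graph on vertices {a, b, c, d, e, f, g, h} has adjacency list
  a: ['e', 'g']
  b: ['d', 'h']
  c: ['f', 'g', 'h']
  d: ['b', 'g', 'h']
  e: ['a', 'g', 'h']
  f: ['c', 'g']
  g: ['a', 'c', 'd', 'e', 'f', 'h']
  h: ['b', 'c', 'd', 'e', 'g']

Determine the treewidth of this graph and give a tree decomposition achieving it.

Treewidth 2.
One such decomposition:
Bags: B1 = {d, g, h}  B2 = {e, g, h}  B3 = {c, g, h}  B4 = {b, d, h}  B5 = {c, f, g}  B6 = {a, e, g}
Tree: B1–B2, B1–B3, B1–B4, B3–B5, B2–B6

Every bag has size at most 3, so the width is 3 − 1 = 2 and tw(G) ≤ 2. For the lower bound, the 3 vertices {a, e, g} are pairwise adjacent, and any tree decomposition puts a clique entirely inside one bag — forcing width ≥ 2. Therefore the treewidth is 2.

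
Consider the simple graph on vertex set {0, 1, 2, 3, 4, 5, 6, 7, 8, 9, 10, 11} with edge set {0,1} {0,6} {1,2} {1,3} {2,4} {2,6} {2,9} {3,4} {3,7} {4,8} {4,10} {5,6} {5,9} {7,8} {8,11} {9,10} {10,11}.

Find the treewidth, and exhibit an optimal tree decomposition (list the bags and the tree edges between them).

Treewidth 3.
One optimal decomposition is:
Bags: B1 = {0, 5, 6, 9}  B2 = {0, 2, 6, 9}  B3 = {0, 1, 2, 9}  B4 = {1, 2, 9, 10}  B5 = {1, 2, 4, 10}  B6 = {1, 3, 4, 10}  B7 = {3, 4, 10, 11}  B8 = {3, 4, 8, 11}  B9 = {3, 7, 8, 11}
Tree: B1–B2, B2–B3, B3–B4, B4–B5, B5–B6, B6–B7, B7–B8, B8–B9

The largest bag has 4 vertices, giving width 3; this decomposition certifies tw(G) ≤ 3. For the lower bound: the 4 vertex sets {0,5,6}, {9}, {2}, {1,3,4,10} are disjoint, each induces a connected subgraph, and every pair is joined by at least one edge of G. Contracting each set to a single vertex therefore yields K_{4} as a minor, and since treewidth is minor-monotone, tw(G) ≥ tw(K_{4}) = 3. The upper and lower bounds meet at 3, so that is the treewidth.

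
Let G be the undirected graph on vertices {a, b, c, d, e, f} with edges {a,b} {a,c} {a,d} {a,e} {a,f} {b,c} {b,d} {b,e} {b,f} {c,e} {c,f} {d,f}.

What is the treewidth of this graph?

3

A width-3 tree decomposition is:
Bags: B1 = {a, b, d, f}  B2 = {a, b, c, f}  B3 = {a, b, c, e}
Tree: B1–B2, B2–B3
Every bag has size at most 4, so the width is 4 − 1 = 3 and tw(G) ≤ 3. On the other hand G contains the 4-clique {a, b, d, f}. A clique must lie in a single bag of any decomposition, so no decomposition can have width below 3. Combining the bounds, tw(G) = 3.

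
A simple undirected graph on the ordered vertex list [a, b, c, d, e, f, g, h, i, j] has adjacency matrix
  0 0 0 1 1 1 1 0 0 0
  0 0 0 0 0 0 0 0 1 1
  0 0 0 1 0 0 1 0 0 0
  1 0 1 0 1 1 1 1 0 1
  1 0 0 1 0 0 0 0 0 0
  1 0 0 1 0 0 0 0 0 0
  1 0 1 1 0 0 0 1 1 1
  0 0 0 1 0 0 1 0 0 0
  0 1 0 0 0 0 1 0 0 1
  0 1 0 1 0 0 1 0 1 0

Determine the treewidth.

A width-2 tree decomposition is:
Bags: B1 = {d, g, j}  B2 = {d, g, h}  B3 = {a, d, g}  B4 = {a, d, e}  B5 = {a, d, f}  B6 = {g, i, j}  B7 = {b, i, j}  B8 = {c, d, g}
Tree: B1–B2, B2–B3, B3–B4, B4–B5, B1–B6, B6–B7, B2–B8
Each bag holds 3 vertices, so the decomposition has width 2, which upper-bounds the treewidth. For the lower bound, the 3 vertices {d, g, j} are pairwise adjacent, and any tree decomposition puts a clique entirely inside one bag — forcing width ≥ 2. Hence tw(G) = 2 exactly.

2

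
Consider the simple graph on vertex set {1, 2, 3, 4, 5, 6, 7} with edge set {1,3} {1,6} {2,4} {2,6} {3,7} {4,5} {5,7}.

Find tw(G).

A width-2 tree decomposition is:
Bags: B1 = {1, 2, 6}  B2 = {1, 2, 4}  B3 = {1, 4, 5}  B4 = {1, 5, 7}  B5 = {1, 3, 7}
Tree: B1–B2, B2–B3, B3–B4, B4–B5
The largest bag has 3 vertices, giving width 2; this decomposition certifies tw(G) ≤ 2. For the lower bound, G contains the cycle 1–6–2–4–5–7–3–1, so G is not a forest; only forests have treewidth ≤ 1, hence tw(G) ≥ 2. Hence tw(G) = 2 exactly.

2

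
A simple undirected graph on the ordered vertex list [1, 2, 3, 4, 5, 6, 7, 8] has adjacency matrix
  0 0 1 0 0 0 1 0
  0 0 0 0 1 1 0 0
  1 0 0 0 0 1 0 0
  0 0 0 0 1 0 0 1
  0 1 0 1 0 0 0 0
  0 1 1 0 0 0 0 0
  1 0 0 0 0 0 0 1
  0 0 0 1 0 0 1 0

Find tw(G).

A width-2 tree decomposition is:
Bags: B1 = {2, 5, 6}  B2 = {4, 5, 6}  B3 = {4, 6, 8}  B4 = {6, 7, 8}  B5 = {1, 6, 7}  B6 = {1, 3, 6}
Tree: B1–B2, B2–B3, B3–B4, B4–B5, B5–B6
The largest bag has 3 vertices, giving width 2; this decomposition certifies tw(G) ≤ 2. The edges 6–2–5–4–8–7–1–3–6 form a cycle, so G is not a tree and its treewidth is at least 2. Therefore the treewidth is 2.

2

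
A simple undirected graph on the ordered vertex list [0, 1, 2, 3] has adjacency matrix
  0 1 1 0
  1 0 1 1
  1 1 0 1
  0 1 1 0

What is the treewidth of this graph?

2

A width-2 tree decomposition is:
Bags: B1 = {0, 1, 2}  B2 = {1, 2, 3}
Tree: B1–B2
Each bag holds 3 vertices, so the decomposition has width 2, which upper-bounds the treewidth. On the other hand G contains the 3-clique {0, 1, 2}. A clique must lie in a single bag of any decomposition, so no decomposition can have width below 2. Therefore the treewidth is 2.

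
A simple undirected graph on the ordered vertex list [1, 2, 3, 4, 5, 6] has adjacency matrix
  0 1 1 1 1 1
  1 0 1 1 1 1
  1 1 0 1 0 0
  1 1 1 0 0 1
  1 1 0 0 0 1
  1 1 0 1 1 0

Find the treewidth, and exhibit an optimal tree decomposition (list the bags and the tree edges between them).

Every bag has size at most 4, so the width is 4 − 1 = 3 and tw(G) ≤ 3. Conversely, {1, 2, 3, 4} is a clique of size 4, and the vertices of any clique must share a bag in every tree decomposition; so some bag has ≥ 4 vertices and tw(G) ≥ 3. Combining the bounds, tw(G) = 3.

Treewidth 3.
Bags: B1 = {1, 2, 4, 6}  B2 = {1, 2, 3, 4}  B3 = {1, 2, 5, 6}
Tree: B1–B2, B1–B3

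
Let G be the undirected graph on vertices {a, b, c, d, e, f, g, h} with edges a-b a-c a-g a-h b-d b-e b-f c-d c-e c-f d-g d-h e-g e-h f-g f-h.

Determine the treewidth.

4

A width-4 tree decomposition is:
Bags: B1 = {a, d, e, f, h}  B2 = {a, c, d, e, f}  B3 = {a, b, d, e, f}  B4 = {a, d, e, f, g}
Tree: B1–B2, B2–B3, B3–B4
Every bag has size at most 5, so the width is 5 − 1 = 4 and tw(G) ≤ 4. For the lower bound: the 5 vertex sets {f,h}, {c,e}, {a,b}, {d}, {g} are disjoint, each induces a connected subgraph, and every pair is joined by at least one edge of G. Contracting each set to a single vertex therefore yields K_{5} as a minor, and since treewidth is minor-monotone, tw(G) ≥ tw(K_{5}) = 4. Combining the bounds, tw(G) = 4.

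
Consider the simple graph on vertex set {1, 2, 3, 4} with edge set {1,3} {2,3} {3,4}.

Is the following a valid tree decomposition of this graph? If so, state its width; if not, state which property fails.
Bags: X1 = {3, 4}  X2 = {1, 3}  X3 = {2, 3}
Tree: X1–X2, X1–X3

Every vertex of G appears in some bag (union = {1, 2, 3, 4}); every edge is covered by a bag; and for each vertex v the set of bags containing v is connected in the bag tree. The decomposition is therefore valid. The largest bag has 2 vertices, so the width is 1.

Yes; width 1.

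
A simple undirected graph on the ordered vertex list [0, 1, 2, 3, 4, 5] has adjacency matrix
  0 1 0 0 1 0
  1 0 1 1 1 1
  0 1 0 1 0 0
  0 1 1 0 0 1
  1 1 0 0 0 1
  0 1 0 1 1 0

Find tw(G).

A width-2 tree decomposition is:
Bags: B1 = {1, 4, 5}  B2 = {1, 3, 5}  B3 = {0, 1, 4}  B4 = {1, 2, 3}
Tree: B1–B2, B1–B3, B2–B4
Every bag has size at most 3, so the width is 3 − 1 = 2 and tw(G) ≤ 2. For the lower bound, the 3 vertices {0, 1, 4} are pairwise adjacent, and any tree decomposition puts a clique entirely inside one bag — forcing width ≥ 2. The upper and lower bounds meet at 2, so that is the treewidth.

2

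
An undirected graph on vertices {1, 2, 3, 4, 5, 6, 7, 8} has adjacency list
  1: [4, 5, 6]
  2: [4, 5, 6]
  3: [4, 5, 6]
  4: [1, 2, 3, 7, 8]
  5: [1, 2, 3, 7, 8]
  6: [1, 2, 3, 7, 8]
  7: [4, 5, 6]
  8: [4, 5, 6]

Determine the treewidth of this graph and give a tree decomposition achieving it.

The largest bag has 4 vertices, giving width 3; this decomposition certifies tw(G) ≤ 3. For the lower bound: the 4 vertex sets {2,6}, {1,5}, {4}, {3} are disjoint, each induces a connected subgraph, and every pair is joined by at least one edge of G. Contracting each set to a single vertex therefore yields K_{4} as a minor, and since treewidth is minor-monotone, tw(G) ≥ tw(K_{4}) = 3. The upper and lower bounds meet at 3, so that is the treewidth.

Treewidth 3.
One such decomposition:
Bags: B1 = {2, 4, 5, 6}  B2 = {1, 4, 5, 6}  B3 = {3, 4, 5, 6}  B4 = {4, 5, 6, 7}  B5 = {4, 5, 6, 8}
Tree: B1–B2, B2–B3, B3–B4, B4–B5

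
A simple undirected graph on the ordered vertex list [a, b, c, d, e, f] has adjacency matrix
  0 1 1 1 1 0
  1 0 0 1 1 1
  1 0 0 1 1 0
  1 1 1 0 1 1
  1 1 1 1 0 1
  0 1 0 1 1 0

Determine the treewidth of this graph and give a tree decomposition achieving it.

Every bag has size at most 4, so the width is 4 − 1 = 3 and tw(G) ≤ 3. On the other hand G contains the 4-clique {b, d, e, f}. A clique must lie in a single bag of any decomposition, so no decomposition can have width below 3. The upper and lower bounds meet at 3, so that is the treewidth.

Treewidth 3.
Bags: B1 = {a, b, d, e}  B2 = {a, c, d, e}  B3 = {b, d, e, f}
Tree: B1–B2, B1–B3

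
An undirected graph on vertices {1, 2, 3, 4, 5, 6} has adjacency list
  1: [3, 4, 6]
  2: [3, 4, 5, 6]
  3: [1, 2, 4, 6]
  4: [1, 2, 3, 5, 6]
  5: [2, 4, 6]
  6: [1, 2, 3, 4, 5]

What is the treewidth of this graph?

A width-3 tree decomposition is:
Bags: B1 = {2, 3, 4, 6}  B2 = {2, 4, 5, 6}  B3 = {1, 3, 4, 6}
Tree: B1–B2, B1–B3
The largest bag has 4 vertices, giving width 3; this decomposition certifies tw(G) ≤ 3. For the lower bound, the 4 vertices {1, 3, 4, 6} are pairwise adjacent, and any tree decomposition puts a clique entirely inside one bag — forcing width ≥ 3. Hence tw(G) = 3 exactly.

3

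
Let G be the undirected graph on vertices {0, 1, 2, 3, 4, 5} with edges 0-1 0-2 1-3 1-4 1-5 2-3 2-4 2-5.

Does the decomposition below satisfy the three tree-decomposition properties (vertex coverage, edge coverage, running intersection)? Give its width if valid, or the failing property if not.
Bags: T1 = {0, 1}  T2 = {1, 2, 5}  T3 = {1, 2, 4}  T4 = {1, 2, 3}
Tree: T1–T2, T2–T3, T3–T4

A tree decomposition must satisfy three properties: every vertex lies in some bag; for every edge, both endpoints lie together in some bag; and for every vertex, the bags containing it form a connected subtree. Here edge (2,0) lies in no bag, so the decomposition is invalid.

No — edge (2,0) lies in no bag.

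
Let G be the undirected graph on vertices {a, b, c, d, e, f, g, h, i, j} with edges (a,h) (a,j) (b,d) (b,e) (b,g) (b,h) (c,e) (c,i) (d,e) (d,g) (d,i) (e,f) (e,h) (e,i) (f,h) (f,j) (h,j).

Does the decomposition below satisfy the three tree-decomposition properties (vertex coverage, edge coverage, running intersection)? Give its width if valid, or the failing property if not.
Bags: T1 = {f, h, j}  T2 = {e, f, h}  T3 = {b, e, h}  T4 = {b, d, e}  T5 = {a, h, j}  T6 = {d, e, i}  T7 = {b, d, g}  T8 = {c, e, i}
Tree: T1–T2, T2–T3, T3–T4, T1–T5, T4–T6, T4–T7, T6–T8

Every vertex of G appears in some bag (union = {a, b, c, d, e, f, g, h, i, j}); every edge is covered by a bag; and for each vertex v the set of bags containing v is connected in the bag tree. The decomposition is therefore valid. The largest bag has 3 vertices, so the width is 2.

Yes; width 2.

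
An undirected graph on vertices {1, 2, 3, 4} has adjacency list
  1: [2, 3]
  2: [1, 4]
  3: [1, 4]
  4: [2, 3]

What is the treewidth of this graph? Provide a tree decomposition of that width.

Treewidth 2.
One optimal decomposition is:
Bags: B1 = {2, 3, 4}  B2 = {1, 2, 3}
Tree: B1–B2

Every bag has size at most 3, so the width is 3 − 1 = 2 and tw(G) ≤ 2. For the lower bound, G contains the cycle 2–4–3–1–2, so G is not a forest; only forests have treewidth ≤ 1, hence tw(G) ≥ 2. Hence tw(G) = 2 exactly.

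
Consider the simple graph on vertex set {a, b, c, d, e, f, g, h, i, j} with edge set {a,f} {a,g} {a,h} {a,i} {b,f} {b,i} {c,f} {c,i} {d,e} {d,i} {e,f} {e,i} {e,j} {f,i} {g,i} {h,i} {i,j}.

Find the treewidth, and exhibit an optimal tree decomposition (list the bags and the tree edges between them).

Treewidth 2.
One such decomposition:
Bags: B1 = {a, f, i}  B2 = {a, h, i}  B3 = {c, f, i}  B4 = {e, f, i}  B5 = {d, e, i}  B6 = {a, g, i}  B7 = {b, f, i}  B8 = {e, i, j}
Tree: B1–B2, B1–B3, B1–B4, B4–B5, B2–B6, B1–B7, B5–B8

Every bag has size at most 3, so the width is 3 − 1 = 2 and tw(G) ≤ 2. For the lower bound, the 3 vertices {d, e, i} are pairwise adjacent, and any tree decomposition puts a clique entirely inside one bag — forcing width ≥ 2. The upper and lower bounds meet at 2, so that is the treewidth.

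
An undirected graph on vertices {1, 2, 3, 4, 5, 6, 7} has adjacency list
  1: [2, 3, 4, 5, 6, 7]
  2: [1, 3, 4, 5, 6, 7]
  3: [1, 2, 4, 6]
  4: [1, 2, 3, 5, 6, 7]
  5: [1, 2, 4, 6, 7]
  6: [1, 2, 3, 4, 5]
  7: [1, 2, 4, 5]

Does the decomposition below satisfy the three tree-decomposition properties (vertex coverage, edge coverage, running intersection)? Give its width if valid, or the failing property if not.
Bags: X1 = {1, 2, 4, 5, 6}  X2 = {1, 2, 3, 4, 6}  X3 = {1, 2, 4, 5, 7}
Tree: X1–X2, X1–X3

Yes; width 4.

Checking the three conditions: (i) the bags cover all of {1, 2, 3, 4, 5, 6, 7}; (ii) for each edge, some bag contains both endpoints; (iii) the bags containing any fixed vertex form a subtree. All hold, so the decomposition is valid with width 5 − 1 = 4.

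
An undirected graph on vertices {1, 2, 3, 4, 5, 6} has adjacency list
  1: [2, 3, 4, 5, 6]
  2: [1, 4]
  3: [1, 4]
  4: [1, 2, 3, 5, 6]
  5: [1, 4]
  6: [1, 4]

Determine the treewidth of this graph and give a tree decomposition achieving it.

Each bag holds 3 vertices, so the decomposition has width 2, which upper-bounds the treewidth. On the other hand G contains the 3-clique {1, 2, 4}. A clique must lie in a single bag of any decomposition, so no decomposition can have width below 2. Therefore the treewidth is 2.

Treewidth 2.
Bags: B1 = {1, 3, 4}  B2 = {1, 2, 4}  B3 = {1, 4, 6}  B4 = {1, 4, 5}
Tree: B1–B2, B1–B3, B2–B4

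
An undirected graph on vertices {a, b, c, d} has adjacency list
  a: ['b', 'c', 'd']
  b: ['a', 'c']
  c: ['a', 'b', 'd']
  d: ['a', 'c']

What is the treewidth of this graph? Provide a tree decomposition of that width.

Treewidth 2.
Bags: B1 = {a, b, c}  B2 = {a, c, d}
Tree: B1–B2

Each bag holds 3 vertices, so the decomposition has width 2, which upper-bounds the treewidth. Conversely, {a, c, d} is a clique of size 3, and the vertices of any clique must share a bag in every tree decomposition; so some bag has ≥ 3 vertices and tw(G) ≥ 2. Combining the bounds, tw(G) = 2.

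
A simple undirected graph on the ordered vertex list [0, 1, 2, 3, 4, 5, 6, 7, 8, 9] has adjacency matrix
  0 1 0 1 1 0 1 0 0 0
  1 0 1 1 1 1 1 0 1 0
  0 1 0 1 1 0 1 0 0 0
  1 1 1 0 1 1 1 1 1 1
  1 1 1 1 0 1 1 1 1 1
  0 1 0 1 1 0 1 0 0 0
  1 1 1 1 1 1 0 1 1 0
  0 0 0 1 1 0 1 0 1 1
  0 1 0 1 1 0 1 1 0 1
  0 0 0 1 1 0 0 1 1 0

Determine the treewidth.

4

A width-4 tree decomposition is:
Bags: B1 = {1, 3, 4, 5, 6}  B2 = {1, 3, 4, 6, 8}  B3 = {0, 1, 3, 4, 6}  B4 = {3, 4, 6, 7, 8}  B5 = {3, 4, 7, 8, 9}  B6 = {1, 2, 3, 4, 6}
Tree: B1–B2, B1–B3, B2–B4, B4–B5, B2–B6
The largest bag has 5 vertices, giving width 4; this decomposition certifies tw(G) ≤ 4. On the other hand G contains the 5-clique {3, 4, 7, 8, 9}. A clique must lie in a single bag of any decomposition, so no decomposition can have width below 4. The upper and lower bounds meet at 4, so that is the treewidth.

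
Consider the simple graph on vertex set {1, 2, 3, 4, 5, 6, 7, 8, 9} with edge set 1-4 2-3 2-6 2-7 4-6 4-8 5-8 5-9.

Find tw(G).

1

A width-1 tree decomposition is:
Bags: B1 = {1, 4}  B2 = {4, 6}  B3 = {4, 8}  B4 = {2, 6}  B5 = {5, 8}  B6 = {2, 7}  B7 = {5, 9}  B8 = {2, 3}
Tree: B1–B2, B1–B3, B2–B4, B3–B5, B4–B6, B5–B7, B6–B8
The largest bag has 2 vertices, giving width 1; this decomposition certifies tw(G) ≤ 1. G has an edge, so its treewidth is at least 1. Hence tw(G) = 1 exactly.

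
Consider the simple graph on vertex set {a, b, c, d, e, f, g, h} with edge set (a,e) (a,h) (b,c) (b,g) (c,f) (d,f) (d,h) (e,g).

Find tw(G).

A width-2 tree decomposition is:
Bags: B1 = {a, d, h}  B2 = {a, d, f}  B3 = {a, c, f}  B4 = {a, b, c}  B5 = {a, b, g}  B6 = {a, e, g}
Tree: B1–B2, B2–B3, B3–B4, B4–B5, B5–B6
Every bag has size at most 3, so the width is 3 − 1 = 2 and tw(G) ≤ 2. Since a–h–d–f–c–b–g–e–a is a cycle in G, G is not acyclic. Forests are exactly the graphs of treewidth ≤ 1, so tw(G) ≥ 2. Combining the bounds, tw(G) = 2.

2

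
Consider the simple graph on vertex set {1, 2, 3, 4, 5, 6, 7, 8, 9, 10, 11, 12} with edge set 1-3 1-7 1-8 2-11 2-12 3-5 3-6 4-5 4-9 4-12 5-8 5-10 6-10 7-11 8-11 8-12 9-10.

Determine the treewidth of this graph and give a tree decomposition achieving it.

Treewidth 3.
One optimal decomposition is:
Bags: B1 = {2, 7, 11, 12}  B2 = {7, 8, 11, 12}  B3 = {1, 7, 8, 12}  B4 = {1, 4, 8, 12}  B5 = {1, 4, 5, 8}  B6 = {1, 3, 4, 5}  B7 = {3, 4, 5, 9}  B8 = {3, 5, 9, 10}  B9 = {3, 6, 9, 10}
Tree: B1–B2, B2–B3, B3–B4, B4–B5, B5–B6, B6–B7, B7–B8, B8–B9

The largest bag has 4 vertices, giving width 3; this decomposition certifies tw(G) ≤ 3. For the lower bound: the 4 vertex sets {2,7,11}, {12}, {8}, {1,3,4,5} are disjoint, each induces a connected subgraph, and every pair is joined by at least one edge of G. Contracting each set to a single vertex therefore yields K_{4} as a minor, and since treewidth is minor-monotone, tw(G) ≥ tw(K_{4}) = 3. The upper and lower bounds meet at 3, so that is the treewidth.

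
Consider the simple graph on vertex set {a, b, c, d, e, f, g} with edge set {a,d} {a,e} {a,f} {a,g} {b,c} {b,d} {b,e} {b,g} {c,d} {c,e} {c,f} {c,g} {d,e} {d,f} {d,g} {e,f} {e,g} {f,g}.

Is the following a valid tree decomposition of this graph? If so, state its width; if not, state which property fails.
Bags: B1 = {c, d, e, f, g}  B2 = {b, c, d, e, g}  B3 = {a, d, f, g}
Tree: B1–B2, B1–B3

No — edge (e,a) lies in no bag.

A tree decomposition must satisfy three properties: every vertex lies in some bag; for every edge, both endpoints lie together in some bag; and for every vertex, the bags containing it form a connected subtree. Here edge (e,a) lies in no bag, so the decomposition is invalid.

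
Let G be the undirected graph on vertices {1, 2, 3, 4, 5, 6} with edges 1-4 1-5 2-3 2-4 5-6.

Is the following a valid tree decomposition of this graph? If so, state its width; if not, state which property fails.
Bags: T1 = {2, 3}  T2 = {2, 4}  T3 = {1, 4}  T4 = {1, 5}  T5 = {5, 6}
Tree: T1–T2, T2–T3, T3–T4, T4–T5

Yes; width 1.

Checking the three conditions: (i) the bags cover all of {1, 2, 3, 4, 5, 6}; (ii) for each edge, some bag contains both endpoints; (iii) the bags containing any fixed vertex form a subtree. All hold, so the decomposition is valid with width 2 − 1 = 1.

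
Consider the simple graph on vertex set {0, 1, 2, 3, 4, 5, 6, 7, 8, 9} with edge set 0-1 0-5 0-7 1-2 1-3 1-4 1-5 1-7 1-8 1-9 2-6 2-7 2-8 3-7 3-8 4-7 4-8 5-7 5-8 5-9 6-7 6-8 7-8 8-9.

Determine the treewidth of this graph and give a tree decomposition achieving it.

Treewidth 3.
One optimal decomposition is:
Bags: B1 = {1, 4, 7, 8}  B2 = {1, 5, 7, 8}  B3 = {1, 2, 7, 8}  B4 = {2, 6, 7, 8}  B5 = {0, 1, 5, 7}  B6 = {1, 5, 8, 9}  B7 = {1, 3, 7, 8}
Tree: B1–B2, B1–B3, B3–B4, B2–B5, B2–B6, B2–B7

Every bag has size at most 4, so the width is 4 − 1 = 3 and tw(G) ≤ 3. On the other hand G contains the 4-clique {1, 5, 8, 9}. A clique must lie in a single bag of any decomposition, so no decomposition can have width below 3. The upper and lower bounds meet at 3, so that is the treewidth.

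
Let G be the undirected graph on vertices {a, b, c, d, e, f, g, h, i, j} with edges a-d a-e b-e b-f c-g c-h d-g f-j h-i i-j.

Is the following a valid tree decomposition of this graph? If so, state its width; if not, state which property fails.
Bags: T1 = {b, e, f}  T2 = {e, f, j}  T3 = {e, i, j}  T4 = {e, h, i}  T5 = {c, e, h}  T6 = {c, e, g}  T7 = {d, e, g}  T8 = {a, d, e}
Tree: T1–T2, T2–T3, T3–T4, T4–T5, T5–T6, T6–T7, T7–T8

Every vertex of G appears in some bag (union = {a, b, c, d, e, f, g, h, i, j}); every edge is covered by a bag; and for each vertex v the set of bags containing v is connected in the bag tree. The decomposition is therefore valid. The largest bag has 3 vertices, so the width is 2.

Yes; width 2.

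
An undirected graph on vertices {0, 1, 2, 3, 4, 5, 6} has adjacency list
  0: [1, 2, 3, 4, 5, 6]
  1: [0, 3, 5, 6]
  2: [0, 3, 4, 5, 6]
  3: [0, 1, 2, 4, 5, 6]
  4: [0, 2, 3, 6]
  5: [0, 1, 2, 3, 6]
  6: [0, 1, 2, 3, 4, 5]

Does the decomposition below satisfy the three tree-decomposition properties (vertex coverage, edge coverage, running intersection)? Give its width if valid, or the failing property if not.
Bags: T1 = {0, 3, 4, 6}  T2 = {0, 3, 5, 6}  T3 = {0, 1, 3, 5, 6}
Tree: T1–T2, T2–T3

A tree decomposition must satisfy three properties: every vertex lies in some bag; for every edge, both endpoints lie together in some bag; and for every vertex, the bags containing it form a connected subtree. Here vertex 2 appears in no bag, so the decomposition is invalid.

No — vertex 2 appears in no bag.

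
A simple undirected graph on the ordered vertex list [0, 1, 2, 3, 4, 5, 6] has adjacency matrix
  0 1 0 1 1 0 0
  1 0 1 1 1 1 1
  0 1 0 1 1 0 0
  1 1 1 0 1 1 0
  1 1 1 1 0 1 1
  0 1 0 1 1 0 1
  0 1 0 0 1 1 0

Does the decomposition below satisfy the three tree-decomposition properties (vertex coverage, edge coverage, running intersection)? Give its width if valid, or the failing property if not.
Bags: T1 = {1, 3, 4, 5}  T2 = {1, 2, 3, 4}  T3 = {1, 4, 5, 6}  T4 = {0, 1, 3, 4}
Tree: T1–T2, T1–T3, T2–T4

Vertex coverage: the bags together contain {0, 1, 2, 3, 4, 5, 6}, the full vertex set. Edge coverage: each edge of G has both endpoints in at least one bag. Running intersection: for every vertex, the bags containing it form a connected subtree. All three properties hold, so this is a valid tree decomposition of width max|bag| − 1 = 3, and hence tw(G) ≤ 3.

Yes; width 3.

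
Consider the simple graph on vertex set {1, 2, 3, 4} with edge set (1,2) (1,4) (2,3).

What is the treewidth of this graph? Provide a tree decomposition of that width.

Treewidth 1.
One optimal decomposition is:
Bags: B1 = {2, 3}  B2 = {1, 2}  B3 = {1, 4}
Tree: B1–B2, B2–B3

The largest bag has 2 vertices, giving width 1; this decomposition certifies tw(G) ≤ 1. G has an edge, so its treewidth is at least 1. Hence tw(G) = 1 exactly.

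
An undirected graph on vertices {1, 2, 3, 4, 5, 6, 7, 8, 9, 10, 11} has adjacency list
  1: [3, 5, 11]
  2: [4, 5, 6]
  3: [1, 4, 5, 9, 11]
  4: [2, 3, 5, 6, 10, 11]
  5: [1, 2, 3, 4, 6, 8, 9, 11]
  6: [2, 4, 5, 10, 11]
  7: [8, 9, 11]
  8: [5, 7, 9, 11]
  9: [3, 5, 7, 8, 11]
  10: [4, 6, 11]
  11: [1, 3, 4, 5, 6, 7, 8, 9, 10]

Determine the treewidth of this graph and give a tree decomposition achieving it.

The largest bag has 4 vertices, giving width 3; this decomposition certifies tw(G) ≤ 3. For the lower bound, the 4 vertices {2, 4, 5, 6} are pairwise adjacent, and any tree decomposition puts a clique entirely inside one bag — forcing width ≥ 3. Hence tw(G) = 3 exactly.

Treewidth 3.
Bags: B1 = {3, 5, 9, 11}  B2 = {3, 4, 5, 11}  B3 = {1, 3, 5, 11}  B4 = {4, 5, 6, 11}  B5 = {4, 6, 10, 11}  B6 = {5, 8, 9, 11}  B7 = {2, 4, 5, 6}  B8 = {7, 8, 9, 11}
Tree: B1–B2, B1–B3, B2–B4, B4–B5, B1–B6, B4–B7, B6–B8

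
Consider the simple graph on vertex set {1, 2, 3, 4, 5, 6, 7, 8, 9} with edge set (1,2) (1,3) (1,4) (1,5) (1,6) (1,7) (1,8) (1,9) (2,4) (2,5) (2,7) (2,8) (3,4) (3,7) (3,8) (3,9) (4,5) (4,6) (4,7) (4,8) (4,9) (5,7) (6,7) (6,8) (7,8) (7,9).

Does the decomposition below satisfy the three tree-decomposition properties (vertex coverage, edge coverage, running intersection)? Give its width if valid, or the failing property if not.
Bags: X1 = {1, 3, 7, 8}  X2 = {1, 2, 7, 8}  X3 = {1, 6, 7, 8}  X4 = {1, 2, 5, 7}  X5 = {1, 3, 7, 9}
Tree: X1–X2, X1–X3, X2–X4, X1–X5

No — vertex 4 appears in no bag.

A tree decomposition must satisfy three properties: every vertex lies in some bag; for every edge, both endpoints lie together in some bag; and for every vertex, the bags containing it form a connected subtree. Here vertex 4 appears in no bag, so the decomposition is invalid.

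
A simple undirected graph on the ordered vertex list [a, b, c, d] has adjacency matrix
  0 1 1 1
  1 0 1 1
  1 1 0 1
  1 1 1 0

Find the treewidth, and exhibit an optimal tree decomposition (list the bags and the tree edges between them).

Treewidth 3.
One optimal decomposition is:
Bags: B1 = {a, b, c, d}
Tree: (single bag)

With just one bag of size 4, the width is 4 − 1 = 3, so tw(G) ≤ 3. On the other hand G contains the 4-clique {a, b, c, d}. A clique must lie in a single bag of any decomposition, so no decomposition can have width below 3. Combining the bounds, tw(G) = 3.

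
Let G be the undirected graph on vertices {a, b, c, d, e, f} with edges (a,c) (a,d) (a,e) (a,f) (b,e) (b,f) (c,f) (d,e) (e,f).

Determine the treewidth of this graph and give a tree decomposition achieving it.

Every bag has size at most 3, so the width is 3 − 1 = 2 and tw(G) ≤ 2. For the lower bound, the 3 vertices {a, d, e} are pairwise adjacent, and any tree decomposition puts a clique entirely inside one bag — forcing width ≥ 2. Hence tw(G) = 2 exactly.

Treewidth 2.
One such decomposition:
Bags: B1 = {a, e, f}  B2 = {a, d, e}  B3 = {a, c, f}  B4 = {b, e, f}
Tree: B1–B2, B1–B3, B1–B4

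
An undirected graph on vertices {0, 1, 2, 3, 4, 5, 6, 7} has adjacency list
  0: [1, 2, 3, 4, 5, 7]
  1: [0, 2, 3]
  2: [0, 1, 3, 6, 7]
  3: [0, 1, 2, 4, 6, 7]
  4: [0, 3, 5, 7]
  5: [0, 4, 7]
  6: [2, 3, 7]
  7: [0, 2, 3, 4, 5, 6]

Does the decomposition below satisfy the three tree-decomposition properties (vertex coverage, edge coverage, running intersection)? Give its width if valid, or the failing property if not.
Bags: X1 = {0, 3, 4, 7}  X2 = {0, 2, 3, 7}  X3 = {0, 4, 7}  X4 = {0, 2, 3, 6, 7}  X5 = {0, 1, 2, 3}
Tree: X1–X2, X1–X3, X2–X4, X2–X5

A tree decomposition must satisfy three properties: every vertex lies in some bag; for every edge, both endpoints lie together in some bag; and for every vertex, the bags containing it form a connected subtree. Here vertex 5 appears in no bag, so the decomposition is invalid.

No — vertex 5 appears in no bag.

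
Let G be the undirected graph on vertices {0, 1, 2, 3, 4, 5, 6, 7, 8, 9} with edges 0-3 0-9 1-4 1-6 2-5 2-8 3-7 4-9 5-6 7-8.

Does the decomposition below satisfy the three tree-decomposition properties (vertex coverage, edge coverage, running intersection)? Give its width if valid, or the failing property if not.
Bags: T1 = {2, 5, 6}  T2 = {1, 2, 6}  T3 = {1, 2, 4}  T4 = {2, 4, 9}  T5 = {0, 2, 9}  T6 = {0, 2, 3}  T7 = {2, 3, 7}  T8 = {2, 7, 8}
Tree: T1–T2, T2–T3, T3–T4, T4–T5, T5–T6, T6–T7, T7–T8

Every vertex of G appears in some bag (union = {0, 1, 2, 3, 4, 5, 6, 7, 8, 9}); every edge is covered by a bag; and for each vertex v the set of bags containing v is connected in the bag tree. The decomposition is therefore valid. The largest bag has 3 vertices, so the width is 2.

Yes; width 2.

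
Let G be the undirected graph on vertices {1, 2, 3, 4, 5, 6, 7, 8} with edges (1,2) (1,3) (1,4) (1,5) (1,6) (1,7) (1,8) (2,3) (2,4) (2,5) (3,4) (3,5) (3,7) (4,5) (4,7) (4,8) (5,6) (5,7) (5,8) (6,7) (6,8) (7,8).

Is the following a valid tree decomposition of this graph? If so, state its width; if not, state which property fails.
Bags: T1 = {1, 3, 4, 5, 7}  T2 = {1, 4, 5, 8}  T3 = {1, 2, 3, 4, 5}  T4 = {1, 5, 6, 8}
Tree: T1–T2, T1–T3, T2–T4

No — edge (7,8) lies in no bag.

A tree decomposition must satisfy three properties: every vertex lies in some bag; for every edge, both endpoints lie together in some bag; and for every vertex, the bags containing it form a connected subtree. Here edge (7,8) lies in no bag, so the decomposition is invalid.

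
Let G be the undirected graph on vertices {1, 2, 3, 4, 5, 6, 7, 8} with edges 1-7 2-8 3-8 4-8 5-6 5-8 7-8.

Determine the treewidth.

A width-1 tree decomposition is:
Bags: B1 = {1, 7}  B2 = {7, 8}  B3 = {5, 8}  B4 = {3, 8}  B5 = {5, 6}  B6 = {2, 8}  B7 = {4, 8}
Tree: B1–B2, B2–B3, B2–B4, B3–B5, B4–B6, B2–B7
Each bag holds 2 vertices, so the decomposition has width 1, which upper-bounds the treewidth. G has an edge, so its treewidth is at least 1. Therefore the treewidth is 1.

1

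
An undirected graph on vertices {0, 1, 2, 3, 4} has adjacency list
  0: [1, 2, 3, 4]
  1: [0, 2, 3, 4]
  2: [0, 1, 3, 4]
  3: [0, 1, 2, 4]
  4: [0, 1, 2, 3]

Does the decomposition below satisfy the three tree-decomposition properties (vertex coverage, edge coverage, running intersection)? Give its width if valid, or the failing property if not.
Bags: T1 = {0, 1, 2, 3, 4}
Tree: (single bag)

Vertex coverage: the bags together contain {0, 1, 2, 3, 4}, the full vertex set. Edge coverage: each edge of G has both endpoints in at least one bag. Running intersection: for every vertex, the bags containing it form a connected subtree. All three properties hold, so this is a valid tree decomposition of width max|bag| − 1 = 4, and hence tw(G) ≤ 4.

Yes; width 4.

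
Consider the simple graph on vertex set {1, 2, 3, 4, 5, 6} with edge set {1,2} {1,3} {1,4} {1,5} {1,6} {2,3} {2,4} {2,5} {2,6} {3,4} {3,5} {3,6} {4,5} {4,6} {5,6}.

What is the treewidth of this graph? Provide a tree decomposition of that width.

Treewidth 5.
Bags: B1 = {1, 2, 3, 4, 5, 6}
Tree: (single bag)

A single bag containing all 6 vertices is trivially a valid decomposition of width 5. On the other hand G contains the 6-clique {1, 2, 3, 4, 5, 6}. A clique must lie in a single bag of any decomposition, so no decomposition can have width below 5. Combining the bounds, tw(G) = 5.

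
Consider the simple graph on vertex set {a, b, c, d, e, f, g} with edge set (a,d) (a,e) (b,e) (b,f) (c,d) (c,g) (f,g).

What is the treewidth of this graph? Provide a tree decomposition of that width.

Treewidth 2.
Bags: B1 = {c, d, g}  B2 = {d, f, g}  B3 = {b, d, f}  B4 = {b, d, e}  B5 = {a, d, e}
Tree: B1–B2, B2–B3, B3–B4, B4–B5

The largest bag has 3 vertices, giving width 2; this decomposition certifies tw(G) ≤ 2. The edges d–c–g–f–b–e–a–d form a cycle, so G is not a tree and its treewidth is at least 2. Combining the bounds, tw(G) = 2.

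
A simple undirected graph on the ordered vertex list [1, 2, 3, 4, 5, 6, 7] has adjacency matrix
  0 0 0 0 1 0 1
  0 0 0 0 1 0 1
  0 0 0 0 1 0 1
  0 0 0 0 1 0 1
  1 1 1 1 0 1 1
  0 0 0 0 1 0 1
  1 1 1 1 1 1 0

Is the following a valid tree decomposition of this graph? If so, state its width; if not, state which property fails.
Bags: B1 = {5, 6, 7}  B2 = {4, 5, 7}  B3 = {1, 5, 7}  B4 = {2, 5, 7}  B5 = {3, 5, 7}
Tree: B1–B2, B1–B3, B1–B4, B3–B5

Checking the three conditions: (i) the bags cover all of {1, 2, 3, 4, 5, 6, 7}; (ii) for each edge, some bag contains both endpoints; (iii) the bags containing any fixed vertex form a subtree. All hold, so the decomposition is valid with width 3 − 1 = 2.

Yes; width 2.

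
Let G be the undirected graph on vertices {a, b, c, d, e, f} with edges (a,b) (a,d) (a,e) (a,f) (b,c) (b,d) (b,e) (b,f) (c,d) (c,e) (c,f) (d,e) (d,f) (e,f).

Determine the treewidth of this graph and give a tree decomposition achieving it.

Treewidth 4.
One such decomposition:
Bags: B1 = {a, b, d, e, f}  B2 = {b, c, d, e, f}
Tree: B1–B2

Each bag holds 5 vertices, so the decomposition has width 4, which upper-bounds the treewidth. On the other hand G contains the 5-clique {b, c, d, e, f}. A clique must lie in a single bag of any decomposition, so no decomposition can have width below 4. Hence tw(G) = 4 exactly.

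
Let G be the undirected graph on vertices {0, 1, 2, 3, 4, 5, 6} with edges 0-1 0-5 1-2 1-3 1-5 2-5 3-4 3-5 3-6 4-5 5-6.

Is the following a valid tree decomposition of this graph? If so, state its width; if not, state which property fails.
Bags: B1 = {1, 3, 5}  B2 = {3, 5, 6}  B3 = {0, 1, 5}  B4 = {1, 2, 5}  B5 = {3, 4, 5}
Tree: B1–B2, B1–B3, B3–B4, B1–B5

Vertex coverage: the bags together contain {0, 1, 2, 3, 4, 5, 6}, the full vertex set. Edge coverage: each edge of G has both endpoints in at least one bag. Running intersection: for every vertex, the bags containing it form a connected subtree. All three properties hold, so this is a valid tree decomposition of width max|bag| − 1 = 2, and hence tw(G) ≤ 2.

Yes; width 2.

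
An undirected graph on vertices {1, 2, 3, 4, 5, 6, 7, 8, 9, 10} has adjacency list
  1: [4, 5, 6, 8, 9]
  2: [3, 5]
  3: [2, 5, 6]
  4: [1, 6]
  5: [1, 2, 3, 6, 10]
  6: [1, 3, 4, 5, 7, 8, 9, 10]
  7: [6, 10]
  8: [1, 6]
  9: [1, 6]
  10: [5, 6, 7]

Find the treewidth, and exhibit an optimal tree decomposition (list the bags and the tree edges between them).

Each bag holds 3 vertices, so the decomposition has width 2, which upper-bounds the treewidth. For the lower bound, the 3 vertices {2, 3, 5} are pairwise adjacent, and any tree decomposition puts a clique entirely inside one bag — forcing width ≥ 2. The upper and lower bounds meet at 2, so that is the treewidth.

Treewidth 2.
One such decomposition:
Bags: B1 = {3, 5, 6}  B2 = {5, 6, 10}  B3 = {1, 5, 6}  B4 = {2, 3, 5}  B5 = {6, 7, 10}  B6 = {1, 4, 6}  B7 = {1, 6, 8}  B8 = {1, 6, 9}
Tree: B1–B2, B1–B3, B1–B4, B2–B5, B3–B6, B3–B7, B3–B8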